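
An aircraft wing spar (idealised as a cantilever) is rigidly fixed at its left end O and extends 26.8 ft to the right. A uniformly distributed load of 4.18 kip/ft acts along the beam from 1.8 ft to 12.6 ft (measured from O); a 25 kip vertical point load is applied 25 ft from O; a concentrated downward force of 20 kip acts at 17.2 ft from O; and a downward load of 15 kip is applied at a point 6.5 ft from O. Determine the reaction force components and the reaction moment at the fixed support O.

O_x = 0, O_y = 105.1 kip, M_O = 1392 kip·ft

Resultant of the distributed load: 4.18 × 10.8 = 45.144 kip at 7.2 ft from O.
ΣF_x = 0: O_x = 0.
ΣF_y = 0: O_y − 4.18·10.8 − 25 − 20 − 15 = 0 → O_y = 105.1 kip.
ΣM about O: M_O − (4.18·10.8)·7.2 − 25·25 − 20·17.2 − 15·6.5 = 0 → M_O = 1392 kip·ft.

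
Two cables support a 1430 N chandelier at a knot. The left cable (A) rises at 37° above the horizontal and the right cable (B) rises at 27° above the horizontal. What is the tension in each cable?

T_A = 1418 N, T_B = 1271 N

ΣF_x = 0: −T_A·cos37° + T_B·cos27° = 0 → T_B = 0.89633·T_A.
ΣF_y = 0: T_A·sin37° + T_B·sin27° = 1430.
Substitute: T_A·(0.601815 + 0.89633·0.45399) = 1430 → T_A = 1417.61 ≈ 1418 N.
Then T_B = 0.89633 × 1417.61 = 1271 N.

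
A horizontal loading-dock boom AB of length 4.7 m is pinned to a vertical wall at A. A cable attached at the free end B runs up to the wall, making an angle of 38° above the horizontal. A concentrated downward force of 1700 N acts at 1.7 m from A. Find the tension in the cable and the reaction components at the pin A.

T = 998.8 N, A_x = 787.0 N, A_y = 1085 N

ΣM about A: T·sin38°·4.7 − 1700·1.7 = 0 → T = 2890/(4.7·0.615661) = 998.754 ≈ 998.8 N.
ΣF_x = 0: A_x − T·cos38° = 0 → A_x = 998.754 × 0.788011 = 787.0 N.
ΣF_y = 0: A_y + T·sin38° − 1700 = 0 → A_y = 1700 − 998.754 × 0.615661 = 1085 N.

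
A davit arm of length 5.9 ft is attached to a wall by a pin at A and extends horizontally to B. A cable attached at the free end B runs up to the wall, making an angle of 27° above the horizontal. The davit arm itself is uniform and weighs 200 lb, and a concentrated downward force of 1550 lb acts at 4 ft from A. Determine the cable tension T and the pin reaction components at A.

ΣM about A: T·sin27°·5.9 − 200·2.95 − 1550·4 = 0 → T = 6790/(5.9·0.45399) = 2534.96 ≈ 2535 lb.
ΣF_x = 0: A_x − T·cos27° = 0 → A_x = 2534.96 × 0.891007 = 2259 lb.
ΣF_y = 0: A_y + T·sin27° − 200 − 1550 = 0 → A_y = 1750 − 2534.96 × 0.45399 = 599.2 lb.

T = 2535 lb, A_x = 2259 lb, A_y = 599.2 lb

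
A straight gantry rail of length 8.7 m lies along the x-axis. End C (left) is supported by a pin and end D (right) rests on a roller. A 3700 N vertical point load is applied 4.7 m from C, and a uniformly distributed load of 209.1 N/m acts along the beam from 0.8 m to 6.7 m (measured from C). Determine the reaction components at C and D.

C_x = 0, C_y = 2403 N, D_y = 2531 N

Resultant of the distributed load: 209.1 × 5.9 = 1233.69 N at 3.75 m from C.
Taking moments about C: D_y·8.7 − 3700·4.7 − (209.1·5.9)·3.75 = 0 → D_y = 22016.3375/8.7 = 2530.61 ≈ 2531 N.
ΣF_y = 0: C_y + 2530.61 − 3700 − 209.1·5.9 = 0 → C_y = 2403 N.
ΣF_x = 0: no horizontal applied forces, so C_x = 0.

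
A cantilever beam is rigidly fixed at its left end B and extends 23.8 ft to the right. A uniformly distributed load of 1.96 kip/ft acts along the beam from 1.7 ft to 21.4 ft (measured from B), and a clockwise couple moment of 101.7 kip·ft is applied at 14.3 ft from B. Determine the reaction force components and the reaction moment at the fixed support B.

Resultant of the distributed load: 1.96 × 19.7 = 38.612 kip at 11.55 ft from B.
ΣF_x = 0: B_x = 0.
ΣF_y = 0: B_y − 1.96·19.7 = 0 → B_y = 38.61 kip.
ΣM about B: M_B − (1.96·19.7)·11.55 − 101.7 = 0 → M_B = 547.7 kip·ft.

B_x = 0, B_y = 38.61 kip, M_B = 547.7 kip·ft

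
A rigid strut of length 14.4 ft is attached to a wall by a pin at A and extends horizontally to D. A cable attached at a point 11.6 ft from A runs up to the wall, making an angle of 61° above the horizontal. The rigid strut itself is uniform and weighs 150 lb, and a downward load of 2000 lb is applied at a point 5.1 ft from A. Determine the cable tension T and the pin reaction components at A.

T = 1112 lb, A_x = 539.0 lb, A_y = 1178 lb

ΣM about A: T·sin61°·11.6 − 150·7.2 − 2000·5.1 = 0 → T = 11280/(11.6·0.87462) = 1111.81 ≈ 1112 lb.
ΣF_x = 0: A_x − T·cos61° = 0 → A_x = 1111.81 × 0.48481 = 539.0 lb.
ΣF_y = 0: A_y + T·sin61° − 150 − 2000 = 0 → A_y = 2150 − 1111.81 × 0.87462 = 1178 lb.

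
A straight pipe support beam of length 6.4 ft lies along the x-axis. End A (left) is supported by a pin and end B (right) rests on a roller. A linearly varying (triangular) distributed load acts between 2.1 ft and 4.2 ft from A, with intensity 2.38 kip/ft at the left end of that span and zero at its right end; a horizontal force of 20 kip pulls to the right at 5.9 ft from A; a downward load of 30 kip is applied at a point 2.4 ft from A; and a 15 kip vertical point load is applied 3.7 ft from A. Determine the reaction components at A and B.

A_x = -20.00 kip, A_y = 26.48 kip, B_y = 21.02 kip

Resultant of the triangular load: ½ × 2.38 × 2.1 = 2.499 kip, acting at 2.8 ft from A (one-third of the span from the peak).
Taking moments about A: B_y·6.4 − (½·2.38·2.1)·2.8 − 30·2.4 − 15·3.7 = 0 → B_y = 134.4972/6.4 = 21.0152 ≈ 21.02 kip.
ΣF_y = 0: A_y + 21.0152 − ½·2.38·2.1 − 30 − 15 = 0 → A_y = 26.48 kip.
ΣF_x = 0: A_x + 20 = 0 → A_x = -20.00 kip.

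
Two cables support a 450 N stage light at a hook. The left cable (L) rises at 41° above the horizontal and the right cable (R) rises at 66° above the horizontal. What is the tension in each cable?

ΣF_x = 0: −T_L·cos41° + T_R·cos66° = 0 → T_R = 1.85552·T_L.
ΣF_y = 0: T_L·sin41° + T_R·sin66° = 450.
Substitute: T_L·(0.656059 + 1.85552·0.913545) = 450 → T_L = 191.395 ≈ 191.4 N.
Then T_R = 1.85552 × 191.395 = 355.1 N.

T_L = 191.4 N, T_R = 355.1 N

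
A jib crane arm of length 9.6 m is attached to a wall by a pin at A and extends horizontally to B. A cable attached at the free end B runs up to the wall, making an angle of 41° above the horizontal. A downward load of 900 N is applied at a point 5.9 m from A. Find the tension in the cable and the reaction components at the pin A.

ΣM about A: T·sin41°·9.6 − 900·5.9 = 0 → T = 5310/(9.6·0.656059) = 843.103 ≈ 843.1 N.
ΣF_x = 0: A_x − T·cos41° = 0 → A_x = 843.103 × 0.75471 = 636.3 N.
ΣF_y = 0: A_y + T·sin41° − 900 = 0 → A_y = 900 − 843.103 × 0.656059 = 346.9 N.

T = 843.1 N, A_x = 636.3 N, A_y = 346.9 N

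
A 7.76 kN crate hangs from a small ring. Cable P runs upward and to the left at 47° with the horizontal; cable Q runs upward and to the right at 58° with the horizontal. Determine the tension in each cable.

T_P = 4.257 kN, T_Q = 5.479 kN

ΣF_x = 0: −T_P·cos47° + T_Q·cos58° = 0 → T_Q = 1.28699·T_P.
ΣF_y = 0: T_P·sin47° + T_Q·sin58° = 7.76.
Substitute: T_P·(0.731354 + 1.28699·0.848048) = 7.76 → T_P = 4.25723 ≈ 4.257 kN.
Then T_Q = 1.28699 × 4.25723 = 5.479 kN.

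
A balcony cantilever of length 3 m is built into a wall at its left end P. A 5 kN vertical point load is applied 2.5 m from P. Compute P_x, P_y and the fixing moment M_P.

P_x = 0, P_y = 5.000 kN, M_P = 12.50 kN·m

ΣF_x = 0: P_x = 0.
ΣF_y = 0: P_y − 5 = 0 → P_y = 5.000 kN.
ΣM about P: M_P − 5·2.5 = 0 → M_P = 12.50 kN·m.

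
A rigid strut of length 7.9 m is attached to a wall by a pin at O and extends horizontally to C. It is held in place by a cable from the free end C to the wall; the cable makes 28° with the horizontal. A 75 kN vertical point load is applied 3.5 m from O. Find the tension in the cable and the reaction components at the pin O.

ΣM about O: T·sin28°·7.9 − 75·3.5 = 0 → T = 262.5/(7.9·0.469472) = 70.7771 ≈ 70.78 kN.
ΣF_x = 0: O_x − T·cos28° = 0 → O_x = 70.7771 × 0.882948 = 62.49 kN.
ΣF_y = 0: O_y + T·sin28° − 75 = 0 → O_y = 75 − 70.7771 × 0.469472 = 41.77 kN.

T = 70.78 kN, O_x = 62.49 kN, O_y = 41.77 kN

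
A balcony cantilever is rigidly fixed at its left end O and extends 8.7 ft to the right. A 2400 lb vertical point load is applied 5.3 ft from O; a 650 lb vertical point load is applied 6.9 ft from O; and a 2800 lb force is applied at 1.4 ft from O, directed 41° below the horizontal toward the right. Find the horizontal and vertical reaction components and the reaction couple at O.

ΣF_x = 0: O_x + 2800·cos41° = 0 → O_x = -2113 lb.
ΣF_y = 0: O_y − 2400 − 650 − 2800·sin41° = 0 → O_y = 4887 lb.
ΣM about O: M_O − 2400·5.3 − 650·6.9 − 2800·sin41°·1.4 = 0 → M_O = 19780 lb·ft.

O_x = -2113 lb, O_y = 4887 lb, M_O = 19780 lb·ft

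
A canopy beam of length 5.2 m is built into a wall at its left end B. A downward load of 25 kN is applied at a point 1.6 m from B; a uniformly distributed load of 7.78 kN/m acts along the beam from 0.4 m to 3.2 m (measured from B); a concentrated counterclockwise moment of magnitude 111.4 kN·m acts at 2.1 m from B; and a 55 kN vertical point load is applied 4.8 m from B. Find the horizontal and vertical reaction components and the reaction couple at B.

Resultant of the distributed load: 7.78 × 2.8 = 21.784 kN at 1.8 m from B.
ΣF_x = 0: B_x = 0.
ΣF_y = 0: B_y − 25 − 7.78·2.8 − 55 = 0 → B_y = 101.8 kN.
ΣM about B: M_B − 25·1.6 − (7.78·2.8)·1.8 + 111.4 − 55·4.8 = 0 → M_B = 231.8 kN·m.

B_x = 0, B_y = 101.8 kN, M_B = 231.8 kN·m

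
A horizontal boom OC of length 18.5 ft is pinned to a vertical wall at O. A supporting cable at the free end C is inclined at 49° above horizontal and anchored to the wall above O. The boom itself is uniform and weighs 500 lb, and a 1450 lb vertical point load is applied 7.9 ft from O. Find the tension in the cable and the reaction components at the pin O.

ΣM about O: T·sin49°·18.5 − 500·9.25 − 1450·7.9 = 0 → T = 16080/(18.5·0.75471) = 1151.69 ≈ 1152 lb.
ΣF_x = 0: O_x − T·cos49° = 0 → O_x = 1151.69 × 0.656059 = 755.6 lb.
ΣF_y = 0: O_y + T·sin49° − 500 − 1450 = 0 → O_y = 1950 − 1151.69 × 0.75471 = 1081 lb.

T = 1152 lb, O_x = 755.6 lb, O_y = 1081 lb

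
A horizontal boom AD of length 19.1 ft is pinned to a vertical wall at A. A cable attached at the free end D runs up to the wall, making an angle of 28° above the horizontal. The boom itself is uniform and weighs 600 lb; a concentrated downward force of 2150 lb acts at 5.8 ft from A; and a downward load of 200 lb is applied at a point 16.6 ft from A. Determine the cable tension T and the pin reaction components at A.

T = 2400 lb, A_x = 2119 lb, A_y = 1823 lb

ΣM about A: T·sin28°·19.1 − 600·9.55 − 2150·5.8 − 200·16.6 = 0 → T = 21520/(19.1·0.469472) = 2399.93 ≈ 2400 lb.
ΣF_x = 0: A_x − T·cos28° = 0 → A_x = 2399.93 × 0.882948 = 2119 lb.
ΣF_y = 0: A_y + T·sin28° − 600 − 2150 − 200 = 0 → A_y = 2950 − 2399.93 × 0.469472 = 1823 lb.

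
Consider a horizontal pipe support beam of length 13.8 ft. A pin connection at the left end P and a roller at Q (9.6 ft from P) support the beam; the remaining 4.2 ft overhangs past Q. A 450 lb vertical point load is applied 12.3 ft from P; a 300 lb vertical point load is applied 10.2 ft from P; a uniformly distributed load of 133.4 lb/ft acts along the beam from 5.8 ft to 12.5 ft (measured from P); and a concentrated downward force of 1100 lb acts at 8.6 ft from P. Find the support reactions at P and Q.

P_x = 0, P_y = 11.17 lb, Q_y = 2733 lb

Resultant of the distributed load: 133.4 × 6.7 = 893.78 lb at 9.15 ft from P.
Taking moments about P: Q_y·9.6 − 450·12.3 − 300·10.2 − (133.4·6.7)·9.15 − 1100·8.6 = 0 → Q_y = 26233.087/9.6 = 2732.61 ≈ 2733 lb.
ΣF_y = 0: P_y + 2732.61 − 450 − 300 − 133.4·6.7 − 1100 = 0 → P_y = 11.17 lb.
ΣF_x = 0: no horizontal applied forces, so P_x = 0.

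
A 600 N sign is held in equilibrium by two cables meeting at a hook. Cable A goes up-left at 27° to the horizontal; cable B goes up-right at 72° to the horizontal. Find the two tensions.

T_A = 187.7 N, T_B = 541.3 N

ΣF_x = 0: −T_A·cos27° + T_B·cos72° = 0 → T_B = 2.88336·T_A.
ΣF_y = 0: T_A·sin27° + T_B·sin72° = 600.
Substitute: T_A·(0.45399 + 2.88336·0.951057) = 600 → T_A = 187.721 ≈ 187.7 N.
Then T_B = 2.88336 × 187.721 = 541.3 N.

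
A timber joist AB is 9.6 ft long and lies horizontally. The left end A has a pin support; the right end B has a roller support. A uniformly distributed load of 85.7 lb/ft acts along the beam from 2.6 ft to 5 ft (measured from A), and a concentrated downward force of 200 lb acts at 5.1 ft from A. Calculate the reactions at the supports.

Resultant of the distributed load: 85.7 × 2.4 = 205.68 lb at 3.8 ft from A.
ΣM about A: B_y·9.6 − (85.7·2.4)·3.8 − 200·5.1 = 0 → B_y = 1801.584/9.6 = 187.665 ≈ 187.7 lb.
ΣF_y = 0: A_y + 187.665 − 85.7·2.4 − 200 = 0 → A_y = 218.0 lb.
ΣF_x = 0: no horizontal applied forces, so A_x = 0.

A_x = 0, A_y = 218.0 lb, B_y = 187.7 lb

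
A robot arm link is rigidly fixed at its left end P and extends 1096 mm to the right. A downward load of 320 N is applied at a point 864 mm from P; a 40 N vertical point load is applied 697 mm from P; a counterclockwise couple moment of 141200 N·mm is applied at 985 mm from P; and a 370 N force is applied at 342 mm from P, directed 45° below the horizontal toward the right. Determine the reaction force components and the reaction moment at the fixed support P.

ΣF_x = 0: P_x + 370·cos45° = 0 → P_x = -261.6 N.
ΣF_y = 0: P_y − 320 − 40 − 370·sin45° = 0 → P_y = 621.6 N.
ΣM about P: M_P − 320·864 − 40·697 + 141200 − 370·sin45°·342 = 0 → M_P = 252600 N·mm.

P_x = -261.6 N, P_y = 621.6 N, M_P = 252600 N·mm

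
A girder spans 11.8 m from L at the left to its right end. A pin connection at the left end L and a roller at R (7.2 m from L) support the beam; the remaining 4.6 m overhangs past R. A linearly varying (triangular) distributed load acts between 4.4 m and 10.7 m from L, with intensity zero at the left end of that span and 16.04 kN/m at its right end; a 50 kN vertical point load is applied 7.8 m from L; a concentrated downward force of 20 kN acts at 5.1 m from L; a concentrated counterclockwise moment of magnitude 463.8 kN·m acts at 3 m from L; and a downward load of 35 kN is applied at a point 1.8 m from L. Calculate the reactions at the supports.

L_x = 0, L_y = 82.51 kN, R_y = 73.02 kN

Resultant of the triangular load: ½ × 16.04 × 6.3 = 50.526 kN, acting at 8.6 m from L (one-third of the span from the peak).
Taking moments about L: R_y·7.2 − (½·16.04·6.3)·8.6 − 50·7.8 − 20·5.1 + 463.8 − 35·1.8 = 0 → R_y = 525.7236/7.2 = 73.0172 ≈ 73.02 kN.
ΣF_y = 0: L_y + 73.0172 − ½·16.04·6.3 − 50 − 20 − 35 = 0 → L_y = 82.51 kN.
ΣF_x = 0: no horizontal applied forces, so L_x = 0.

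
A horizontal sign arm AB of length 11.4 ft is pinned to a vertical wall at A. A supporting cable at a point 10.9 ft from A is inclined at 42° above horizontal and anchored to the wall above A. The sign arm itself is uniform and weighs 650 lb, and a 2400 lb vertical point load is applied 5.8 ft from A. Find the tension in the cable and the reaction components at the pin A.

T = 2417 lb, A_x = 1796 lb, A_y = 1433 lb

ΣM about A: T·sin42°·10.9 − 650·5.7 − 2400·5.8 = 0 → T = 17625/(10.9·0.669131) = 2416.53 ≈ 2417 lb.
ΣF_x = 0: A_x − T·cos42° = 0 → A_x = 2416.53 × 0.743145 = 1796 lb.
ΣF_y = 0: A_y + T·sin42° − 650 − 2400 = 0 → A_y = 3050 − 2416.53 × 0.669131 = 1433 lb.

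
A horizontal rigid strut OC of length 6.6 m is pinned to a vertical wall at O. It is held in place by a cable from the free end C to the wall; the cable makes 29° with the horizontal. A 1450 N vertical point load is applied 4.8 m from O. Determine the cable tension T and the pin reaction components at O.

ΣM about O: T·sin29°·6.6 − 1450·4.8 = 0 → T = 6960/(6.6·0.48481) = 2175.17 ≈ 2175 N.
ΣF_x = 0: O_x − T·cos29° = 0 → O_x = 2175.17 × 0.87462 = 1902 N.
ΣF_y = 0: O_y + T·sin29° − 1450 = 0 → O_y = 1450 − 2175.17 × 0.48481 = 395.5 N.

T = 2175 N, O_x = 1902 N, O_y = 395.5 N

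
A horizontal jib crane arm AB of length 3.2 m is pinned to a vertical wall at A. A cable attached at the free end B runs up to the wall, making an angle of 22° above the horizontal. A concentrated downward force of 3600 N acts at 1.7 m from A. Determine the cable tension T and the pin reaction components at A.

T = 5105 N, A_x = 4734 N, A_y = 1688 N

ΣM about A: T·sin22°·3.2 − 3600·1.7 = 0 → T = 6120/(3.2·0.374607) = 5105.35 ≈ 5105 N.
ΣF_x = 0: A_x − T·cos22° = 0 → A_x = 5105.35 × 0.927184 = 4734 N.
ΣF_y = 0: A_y + T·sin22° − 3600 = 0 → A_y = 3600 − 5105.35 × 0.374607 = 1688 N.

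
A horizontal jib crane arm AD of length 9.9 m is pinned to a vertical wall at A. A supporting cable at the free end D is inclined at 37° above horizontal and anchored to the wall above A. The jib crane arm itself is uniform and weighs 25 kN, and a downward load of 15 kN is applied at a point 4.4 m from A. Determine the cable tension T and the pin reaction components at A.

T = 31.85 kN, A_x = 25.44 kN, A_y = 20.83 kN

ΣM about A: T·sin37°·9.9 − 25·4.95 − 15·4.4 = 0 → T = 189.75/(9.9·0.601815) = 31.8481 ≈ 31.85 kN.
ΣF_x = 0: A_x − T·cos37° = 0 → A_x = 31.8481 × 0.798636 = 25.44 kN.
ΣF_y = 0: A_y + T·sin37° − 25 − 15 = 0 → A_y = 40 − 31.8481 × 0.601815 = 20.83 kN.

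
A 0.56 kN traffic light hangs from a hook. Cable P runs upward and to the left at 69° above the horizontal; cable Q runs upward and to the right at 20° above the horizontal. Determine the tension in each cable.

T_P = 0.5263 kN, T_Q = 0.2007 kN

ΣF_x = 0: −T_P·cos69° + T_Q·cos20° = 0 → T_Q = 0.381367·T_P.
ΣF_y = 0: T_P·sin69° + T_Q·sin20° = 0.56.
Substitute: T_P·(0.93358 + 0.381367·0.34202) = 0.56 → T_P = 0.526308 ≈ 0.5263 kN.
Then T_Q = 0.381367 × 0.526308 = 0.2007 kN.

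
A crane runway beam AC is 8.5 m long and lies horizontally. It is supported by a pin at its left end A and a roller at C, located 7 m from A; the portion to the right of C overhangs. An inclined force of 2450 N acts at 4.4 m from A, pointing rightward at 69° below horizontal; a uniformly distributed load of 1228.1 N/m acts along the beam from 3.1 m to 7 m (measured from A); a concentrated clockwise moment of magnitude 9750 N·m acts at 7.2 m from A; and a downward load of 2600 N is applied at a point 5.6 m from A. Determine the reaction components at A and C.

A_x = -878.0 N, A_y = 1311 N, C_y = 8366 N

Resultant of the distributed load: 1228.1 × 3.9 = 4789.59 N at 5.05 m from A.
Taking moments about A: C_y·7 − 2450·sin69°·4.4 − (1228.1·3.9)·5.05 − 9750 − 2600·5.6 = 0 → C_y = 58561.4/7 = 8365.91 ≈ 8366 N.
ΣF_y = 0: A_y + 8365.91 − 2450·sin69° − 1228.1·3.9 − 2600 = 0 → A_y = 1311 N.
ΣF_x = 0: A_x + 2450·cos69° = 0 → A_x = -878.0 N.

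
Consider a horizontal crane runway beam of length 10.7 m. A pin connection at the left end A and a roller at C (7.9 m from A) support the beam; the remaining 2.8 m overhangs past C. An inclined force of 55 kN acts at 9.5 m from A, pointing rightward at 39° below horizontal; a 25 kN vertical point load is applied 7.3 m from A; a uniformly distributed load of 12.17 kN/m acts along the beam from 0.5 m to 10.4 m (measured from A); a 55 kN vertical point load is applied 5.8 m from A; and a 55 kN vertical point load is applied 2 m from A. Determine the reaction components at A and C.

A_x = -42.74 kN, A_y = 87.95 kN, C_y = 202.1 kN

Resultant of the distributed load: 12.17 × 9.9 = 120.483 kN at 5.45 m from A.
Moments about A: C_y·7.9 − 55·sin39°·9.5 − 25·7.3 − (12.17·9.9)·5.45 − 55·5.8 − 55·2 = 0 → C_y = 1596.95/7.9 = 202.146 ≈ 202.1 kN.
ΣF_y = 0: A_y + 202.146 − 55·sin39° − 25 − 12.17·9.9 − 55 − 55 = 0 → A_y = 87.95 kN.
ΣF_x = 0: A_x + 55·cos39° = 0 → A_x = -42.74 kN.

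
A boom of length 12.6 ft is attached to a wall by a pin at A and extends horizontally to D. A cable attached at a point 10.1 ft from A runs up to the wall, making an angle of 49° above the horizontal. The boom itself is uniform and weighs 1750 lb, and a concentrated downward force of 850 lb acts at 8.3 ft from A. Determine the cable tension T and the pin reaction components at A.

T = 2372 lb, A_x = 1556 lb, A_y = 809.9 lb

ΣM about A: T·sin49°·10.1 − 1750·6.3 − 850·8.3 = 0 → T = 18080/(10.1·0.75471) = 2371.9 ≈ 2372 lb.
ΣF_x = 0: A_x − T·cos49° = 0 → A_x = 2371.9 × 0.656059 = 1556 lb.
ΣF_y = 0: A_y + T·sin49° − 1750 − 850 = 0 → A_y = 2600 − 2371.9 × 0.75471 = 809.9 lb.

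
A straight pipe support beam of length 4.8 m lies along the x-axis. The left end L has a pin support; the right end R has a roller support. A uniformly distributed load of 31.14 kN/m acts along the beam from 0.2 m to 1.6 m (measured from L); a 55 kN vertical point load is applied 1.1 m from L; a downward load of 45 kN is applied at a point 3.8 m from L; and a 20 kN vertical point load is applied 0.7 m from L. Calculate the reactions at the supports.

Resultant of the distributed load: 31.14 × 1.4 = 43.596 kN at 0.9 m from L.
Taking moments about L: R_y·4.8 − (31.14·1.4)·0.9 − 55·1.1 − 45·3.8 − 20·0.7 = 0 → R_y = 284.7364/4.8 = 59.3201 ≈ 59.32 kN.
ΣF_y = 0: L_y + 59.3201 − 31.14·1.4 − 55 − 45 − 20 = 0 → L_y = 104.3 kN.
ΣF_x = 0: no horizontal applied forces, so L_x = 0.

L_x = 0, L_y = 104.3 kN, R_y = 59.32 kN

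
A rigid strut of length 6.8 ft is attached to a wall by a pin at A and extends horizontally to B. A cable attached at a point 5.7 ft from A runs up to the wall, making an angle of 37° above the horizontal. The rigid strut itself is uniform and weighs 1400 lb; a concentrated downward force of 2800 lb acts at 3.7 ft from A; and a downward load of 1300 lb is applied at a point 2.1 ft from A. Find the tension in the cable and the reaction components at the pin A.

ΣM about A: T·sin37°·5.7 − 1400·3.4 − 2800·3.7 − 1300·2.1 = 0 → T = 17850/(5.7·0.601815) = 5203.56 ≈ 5204 lb.
ΣF_x = 0: A_x − T·cos37° = 0 → A_x = 5203.56 × 0.798636 = 4156 lb.
ΣF_y = 0: A_y + T·sin37° − 1400 − 2800 − 1300 = 0 → A_y = 5500 − 5203.56 × 0.601815 = 2368 lb.

T = 5204 lb, A_x = 4156 lb, A_y = 2368 lb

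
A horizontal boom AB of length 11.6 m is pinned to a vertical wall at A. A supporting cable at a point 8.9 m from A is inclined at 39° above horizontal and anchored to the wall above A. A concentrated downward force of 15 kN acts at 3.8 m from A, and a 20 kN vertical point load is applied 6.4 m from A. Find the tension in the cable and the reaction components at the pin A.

ΣM about A: T·sin39°·8.9 − 15·3.8 − 20·6.4 = 0 → T = 185/(8.9·0.62932) = 33.0301 ≈ 33.03 kN.
ΣF_x = 0: A_x − T·cos39° = 0 → A_x = 33.0301 × 0.777146 = 25.67 kN.
ΣF_y = 0: A_y + T·sin39° − 15 − 20 = 0 → A_y = 35 − 33.0301 × 0.62932 = 14.21 kN.

T = 33.03 kN, A_x = 25.67 kN, A_y = 14.21 kN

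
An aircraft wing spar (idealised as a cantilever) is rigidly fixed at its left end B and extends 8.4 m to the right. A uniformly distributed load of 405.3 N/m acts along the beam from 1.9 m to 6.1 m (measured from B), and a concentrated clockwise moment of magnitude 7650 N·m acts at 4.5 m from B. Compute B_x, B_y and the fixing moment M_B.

B_x = 0, B_y = 1702 N, M_B = 14460 N·m

Resultant of the distributed load: 405.3 × 4.2 = 1702.26 N at 4 m from B.
ΣF_x = 0: B_x = 0.
ΣF_y = 0: B_y − 405.3·4.2 = 0 → B_y = 1702 N.
ΣM about B: M_B − (405.3·4.2)·4 − 7650 = 0 → M_B = 14460 N·m.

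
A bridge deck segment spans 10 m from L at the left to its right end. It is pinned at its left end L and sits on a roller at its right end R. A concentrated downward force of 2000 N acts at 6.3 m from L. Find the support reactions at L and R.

L_x = 0, L_y = 740.0 N, R_y = 1260 N

Taking moments about L: R_y·10 − 2000·6.3 = 0 → R_y = 12600/10 = 1260 N.
ΣF_y = 0: L_y + 1260 − 2000 = 0 → L_y = 740.0 N.
ΣF_x = 0: no horizontal applied forces, so L_x = 0.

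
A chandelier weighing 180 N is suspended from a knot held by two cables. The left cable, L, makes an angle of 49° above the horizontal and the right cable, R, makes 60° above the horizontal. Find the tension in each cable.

ΣF_x = 0: −T_L·cos49° + T_R·cos60° = 0 → T_R = 1.31212·T_L.
ΣF_y = 0: T_L·sin49° + T_R·sin60° = 180.
Substitute: T_L·(0.75471 + 1.31212·0.866025) = 180 → T_L = 95.1858 ≈ 95.19 N.
Then T_R = 1.31212 × 95.1858 = 124.9 N.

T_L = 95.19 N, T_R = 124.9 N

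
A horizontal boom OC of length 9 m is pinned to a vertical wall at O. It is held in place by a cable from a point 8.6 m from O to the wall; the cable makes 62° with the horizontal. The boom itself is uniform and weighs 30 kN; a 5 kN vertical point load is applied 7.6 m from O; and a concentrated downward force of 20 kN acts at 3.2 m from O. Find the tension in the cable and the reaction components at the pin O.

ΣM about O: T·sin62°·8.6 − 30·4.5 − 5·7.6 − 20·3.2 = 0 → T = 237/(8.6·0.882948) = 31.2115 ≈ 31.21 kN.
ΣF_x = 0: O_x − T·cos62° = 0 → O_x = 31.2115 × 0.469472 = 14.65 kN.
ΣF_y = 0: O_y + T·sin62° − 30 − 5 − 20 = 0 → O_y = 55 − 31.2115 × 0.882948 = 27.44 kN.

T = 31.21 kN, O_x = 14.65 kN, O_y = 27.44 kN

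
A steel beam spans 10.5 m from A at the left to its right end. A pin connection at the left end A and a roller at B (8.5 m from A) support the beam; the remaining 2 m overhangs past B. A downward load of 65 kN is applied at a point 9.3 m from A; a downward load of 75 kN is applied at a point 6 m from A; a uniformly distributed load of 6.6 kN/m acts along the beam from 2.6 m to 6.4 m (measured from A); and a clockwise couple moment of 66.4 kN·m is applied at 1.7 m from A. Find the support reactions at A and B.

A_x = 0, A_y = 19.93 kN, B_y = 145.1 kN

Resultant of the distributed load: 6.6 × 3.8 = 25.08 kN at 4.5 m from A.
Moments about A: B_y·8.5 − 65·9.3 − 75·6 − (6.6·3.8)·4.5 − 66.4 = 0 → B_y = 1233.76/8.5 = 145.148 ≈ 145.1 kN.
ΣF_y = 0: A_y + 145.148 − 65 − 75 − 6.6·3.8 = 0 → A_y = 19.93 kN.
ΣF_x = 0: no horizontal applied forces, so A_x = 0.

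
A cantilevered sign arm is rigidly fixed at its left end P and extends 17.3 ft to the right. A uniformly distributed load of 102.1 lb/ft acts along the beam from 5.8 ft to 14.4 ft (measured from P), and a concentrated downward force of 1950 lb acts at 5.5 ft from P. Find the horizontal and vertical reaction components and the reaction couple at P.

Resultant of the distributed load: 102.1 × 8.6 = 878.06 lb at 10.1 ft from P.
ΣF_x = 0: P_x = 0.
ΣF_y = 0: P_y − 102.1·8.6 − 1950 = 0 → P_y = 2828 lb.
ΣM about P: M_P − (102.1·8.6)·10.1 − 1950·5.5 = 0 → M_P = 19590 lb·ft.

P_x = 0, P_y = 2828 lb, M_P = 19590 lb·ft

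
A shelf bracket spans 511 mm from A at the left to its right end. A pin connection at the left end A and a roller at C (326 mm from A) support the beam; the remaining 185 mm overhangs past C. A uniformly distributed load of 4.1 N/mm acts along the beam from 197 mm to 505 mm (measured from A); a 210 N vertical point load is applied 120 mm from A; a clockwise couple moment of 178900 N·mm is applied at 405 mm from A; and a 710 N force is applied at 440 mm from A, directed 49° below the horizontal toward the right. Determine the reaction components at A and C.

A_x = -465.8 N, A_y = -700.3 N, C_y = 2709 N

Resultant of the distributed load: 4.1 × 308 = 1262.8 N at 351 mm from A.
ΣM about A: C_y·326 − (4.1·308)·351 − 210·120 − 178900 − 710·sin49°·440 = 0 → C_y = 883114/326 = 2708.94 ≈ 2709 N.
ΣF_y = 0: A_y + 2708.94 − 4.1·308 − 210 − 710·sin49° = 0 → A_y = -700.3 N.
ΣF_x = 0: A_x + 710·cos49° = 0 → A_x = -465.8 N.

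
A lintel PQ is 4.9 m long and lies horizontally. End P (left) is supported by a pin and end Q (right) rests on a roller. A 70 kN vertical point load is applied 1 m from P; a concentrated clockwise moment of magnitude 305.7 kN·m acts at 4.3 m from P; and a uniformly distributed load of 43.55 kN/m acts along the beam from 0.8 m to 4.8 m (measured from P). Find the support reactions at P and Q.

Resultant of the distributed load: 43.55 × 4 = 174.2 kN at 2.8 m from P.
Taking moments about P: Q_y·4.9 − 70·1 − 305.7 − (43.55·4)·2.8 = 0 → Q_y = 863.46/4.9 = 176.216 ≈ 176.2 kN.
ΣF_y = 0: P_y + 176.216 − 70 − 43.55·4 = 0 → P_y = 67.98 kN.
ΣF_x = 0: no horizontal applied forces, so P_x = 0.

P_x = 0, P_y = 67.98 kN, Q_y = 176.2 kN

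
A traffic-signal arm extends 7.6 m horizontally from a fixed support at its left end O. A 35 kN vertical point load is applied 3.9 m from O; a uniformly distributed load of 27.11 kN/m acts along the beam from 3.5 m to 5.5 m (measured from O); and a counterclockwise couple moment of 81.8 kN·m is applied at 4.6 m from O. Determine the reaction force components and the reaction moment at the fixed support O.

Resultant of the distributed load: 27.11 × 2 = 54.22 kN at 4.5 m from O.
ΣF_x = 0: O_x = 0.
ΣF_y = 0: O_y − 35 − 27.11·2 = 0 → O_y = 89.22 kN.
ΣM about O: M_O − 35·3.9 − (27.11·2)·4.5 + 81.8 = 0 → M_O = 298.7 kN·m.

O_x = 0, O_y = 89.22 kN, M_O = 298.7 kN·m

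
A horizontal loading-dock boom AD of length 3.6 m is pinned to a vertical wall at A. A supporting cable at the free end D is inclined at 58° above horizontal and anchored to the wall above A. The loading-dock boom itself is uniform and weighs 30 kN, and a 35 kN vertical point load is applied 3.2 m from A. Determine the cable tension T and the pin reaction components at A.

T = 54.37 kN, A_x = 28.81 kN, A_y = 18.89 kN

ΣM about A: T·sin58°·3.6 − 30·1.8 − 35·3.2 = 0 → T = 166/(3.6·0.848048) = 54.3732 ≈ 54.37 kN.
ΣF_x = 0: A_x − T·cos58° = 0 → A_x = 54.3732 × 0.529919 = 28.81 kN.
ΣF_y = 0: A_y + T·sin58° − 30 − 35 = 0 → A_y = 65 − 54.3732 × 0.848048 = 18.89 kN.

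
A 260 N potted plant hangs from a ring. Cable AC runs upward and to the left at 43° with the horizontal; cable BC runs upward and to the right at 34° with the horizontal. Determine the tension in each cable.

ΣF_x = 0: −T_AC·cos43° + T_BC·cos34° = 0 → T_BC = 0.882172·T_AC.
ΣF_y = 0: T_AC·sin43° + T_BC·sin34° = 260.
Substitute: T_AC·(0.681998 + 0.882172·0.559193) = 260 → T_AC = 221.22 ≈ 221.2 N.
Then T_BC = 0.882172 × 221.22 = 195.2 N.

T_AC = 221.2 N, T_BC = 195.2 N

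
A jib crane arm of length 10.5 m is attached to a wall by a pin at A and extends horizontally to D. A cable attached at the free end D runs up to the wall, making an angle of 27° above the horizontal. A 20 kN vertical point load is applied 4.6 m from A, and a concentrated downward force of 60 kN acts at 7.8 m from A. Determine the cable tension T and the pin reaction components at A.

ΣM about A: T·sin27°·10.5 − 20·4.6 − 60·7.8 = 0 → T = 560/(10.5·0.45399) = 117.477 ≈ 117.5 kN.
ΣF_x = 0: A_x − T·cos27° = 0 → A_x = 117.477 × 0.891007 = 104.7 kN.
ΣF_y = 0: A_y + T·sin27° − 20 − 60 = 0 → A_y = 80 − 117.477 × 0.45399 = 26.67 kN.

T = 117.5 kN, A_x = 104.7 kN, A_y = 26.67 kN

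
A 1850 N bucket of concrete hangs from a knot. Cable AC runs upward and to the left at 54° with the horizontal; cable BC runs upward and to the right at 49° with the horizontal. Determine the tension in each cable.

T_AC = 1246 N, T_BC = 1116 N

ΣF_x = 0: −T_AC·cos54° + T_BC·cos49° = 0 → T_BC = 0.895933·T_AC.
ΣF_y = 0: T_AC·sin54° + T_BC·sin49° = 1850.
Substitute: T_AC·(0.809017 + 0.895933·0.75471) = 1850 → T_AC = 1245.63 ≈ 1246 N.
Then T_BC = 0.895933 × 1245.63 = 1116 N.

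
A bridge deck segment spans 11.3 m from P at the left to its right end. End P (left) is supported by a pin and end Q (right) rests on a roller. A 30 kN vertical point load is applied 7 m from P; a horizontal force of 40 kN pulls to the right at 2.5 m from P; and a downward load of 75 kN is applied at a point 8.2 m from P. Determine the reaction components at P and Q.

Taking moments about P: Q_y·11.3 − 30·7 − 75·8.2 = 0 → Q_y = 825/11.3 = 73.0088 ≈ 73.01 kN.
ΣF_y = 0: P_y + 73.0088 − 30 − 75 = 0 → P_y = 31.99 kN.
ΣF_x = 0: P_x + 40 = 0 → P_x = -40.00 kN.

P_x = -40.00 kN, P_y = 31.99 kN, Q_y = 73.01 kN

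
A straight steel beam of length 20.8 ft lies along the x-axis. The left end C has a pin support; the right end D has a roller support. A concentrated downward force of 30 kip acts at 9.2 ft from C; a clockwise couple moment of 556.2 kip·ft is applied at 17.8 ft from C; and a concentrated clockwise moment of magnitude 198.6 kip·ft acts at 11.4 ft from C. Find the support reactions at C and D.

ΣM about C: D_y·20.8 − 30·9.2 − 556.2 − 198.6 = 0 → D_y = 1030.8/20.8 = 49.5577 ≈ 49.56 kip.
ΣF_y = 0: C_y + 49.5577 − 30 = 0 → C_y = -19.56 kip.
ΣF_x = 0: no horizontal applied forces, so C_x = 0.

C_x = 0, C_y = -19.56 kip, D_y = 49.56 kip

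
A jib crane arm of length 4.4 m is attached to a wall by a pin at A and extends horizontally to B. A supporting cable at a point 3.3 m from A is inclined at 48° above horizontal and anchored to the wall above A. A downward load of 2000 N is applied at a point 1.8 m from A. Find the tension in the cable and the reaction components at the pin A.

T = 1468 N, A_x = 982.3 N, A_y = 909.1 N

ΣM about A: T·sin48°·3.3 − 2000·1.8 = 0 → T = 3600/(3.3·0.743145) = 1467.96 ≈ 1468 N.
ΣF_x = 0: A_x − T·cos48° = 0 → A_x = 1467.96 × 0.669131 = 982.3 N.
ΣF_y = 0: A_y + T·sin48° − 2000 = 0 → A_y = 2000 − 1467.96 × 0.743145 = 909.1 N.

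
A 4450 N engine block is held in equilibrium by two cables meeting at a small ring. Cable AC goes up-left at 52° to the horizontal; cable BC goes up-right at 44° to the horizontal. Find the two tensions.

ΣF_x = 0: −T_AC·cos52° + T_BC·cos44° = 0 → T_BC = 0.85587·T_AC.
ΣF_y = 0: T_AC·sin52° + T_BC·sin44° = 4450.
Substitute: T_AC·(0.788011 + 0.85587·0.694658) = 4450 → T_AC = 3218.69 ≈ 3219 N.
Then T_BC = 0.85587 × 3218.69 = 2755 N.

T_AC = 3219 N, T_BC = 2755 N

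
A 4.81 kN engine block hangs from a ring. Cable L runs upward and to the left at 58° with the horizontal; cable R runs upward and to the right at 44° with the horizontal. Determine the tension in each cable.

ΣF_x = 0: −T_L·cos58° + T_R·cos44° = 0 → T_R = 0.736674·T_L.
ΣF_y = 0: T_L·sin58° + T_R·sin44° = 4.81.
Substitute: T_L·(0.848048 + 0.736674·0.694658) = 4.81 → T_L = 3.53733 ≈ 3.537 kN.
Then T_R = 0.736674 × 3.53733 = 2.606 kN.

T_L = 3.537 kN, T_R = 2.606 kN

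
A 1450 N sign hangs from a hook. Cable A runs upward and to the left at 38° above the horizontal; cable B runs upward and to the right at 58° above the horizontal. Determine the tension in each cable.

ΣF_x = 0: −T_A·cos38° + T_B·cos58° = 0 → T_B = 1.48704·T_A.
ΣF_y = 0: T_A·sin38° + T_B·sin58° = 1450.
Substitute: T_A·(0.615661 + 1.48704·0.848048) = 1450 → T_A = 772.615 ≈ 772.6 N.
Then T_B = 1.48704 × 772.615 = 1149 N.

T_A = 772.6 N, T_B = 1149 N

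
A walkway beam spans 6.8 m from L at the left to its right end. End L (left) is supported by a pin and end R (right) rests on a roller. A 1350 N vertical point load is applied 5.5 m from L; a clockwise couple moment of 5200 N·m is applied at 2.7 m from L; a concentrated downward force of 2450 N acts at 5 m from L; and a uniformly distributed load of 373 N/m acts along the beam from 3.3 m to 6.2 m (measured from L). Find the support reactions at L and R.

Resultant of the distributed load: 373 × 2.9 = 1081.7 N at 4.75 m from L.
Taking moments about L: R_y·6.8 − 1350·5.5 − 5200 − 2450·5 − (373·2.9)·4.75 = 0 → R_y = 30013.075/6.8 = 4413.69 ≈ 4414 N.
ΣF_y = 0: L_y + 4413.69 − 1350 − 2450 − 373·2.9 = 0 → L_y = 468.0 N.
ΣF_x = 0: no horizontal applied forces, so L_x = 0.

L_x = 0, L_y = 468.0 N, R_y = 4414 N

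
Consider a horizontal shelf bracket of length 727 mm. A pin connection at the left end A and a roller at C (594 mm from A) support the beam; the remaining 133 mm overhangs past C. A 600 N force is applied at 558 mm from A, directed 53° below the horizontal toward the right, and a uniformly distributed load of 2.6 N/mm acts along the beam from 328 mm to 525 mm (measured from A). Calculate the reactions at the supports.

A_x = -361.1 N, A_y = 173.5 N, C_y = 817.9 N

Resultant of the distributed load: 2.6 × 197 = 512.2 N at 426.5 mm from A.
Moments about A: C_y·594 − 600·sin53°·558 − (2.6·197)·426.5 = 0 → C_y = 485836/594 = 817.906 ≈ 817.9 N.
ΣF_y = 0: A_y + 817.906 − 600·sin53° − 2.6·197 = 0 → A_y = 173.5 N.
ΣF_x = 0: A_x + 600·cos53° = 0 → A_x = -361.1 N.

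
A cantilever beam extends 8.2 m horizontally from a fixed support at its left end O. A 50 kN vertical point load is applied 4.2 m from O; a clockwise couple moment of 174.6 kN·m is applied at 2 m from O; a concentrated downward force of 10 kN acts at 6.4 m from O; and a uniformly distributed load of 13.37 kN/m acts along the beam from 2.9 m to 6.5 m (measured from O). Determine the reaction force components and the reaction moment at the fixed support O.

Resultant of the distributed load: 13.37 × 3.6 = 48.132 kN at 4.7 m from O.
ΣF_x = 0: O_x = 0.
ΣF_y = 0: O_y − 50 − 10 − 13.37·3.6 = 0 → O_y = 108.1 kN.
ΣM about O: M_O − 50·4.2 − 174.6 − 10·6.4 − (13.37·3.6)·4.7 = 0 → M_O = 674.8 kN·m.

O_x = 0, O_y = 108.1 kN, M_O = 674.8 kN·m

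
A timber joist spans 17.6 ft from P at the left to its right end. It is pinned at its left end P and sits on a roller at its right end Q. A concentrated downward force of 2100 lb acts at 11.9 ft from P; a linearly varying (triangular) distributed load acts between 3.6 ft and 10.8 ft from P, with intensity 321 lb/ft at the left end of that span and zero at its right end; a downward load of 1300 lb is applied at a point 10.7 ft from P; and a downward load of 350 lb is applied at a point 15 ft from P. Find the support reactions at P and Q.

P_x = 0, P_y = 2003 lb, Q_y = 2902 lb

Resultant of the triangular load: ½ × 321 × 7.2 = 1155.6 lb, acting at 6 ft from P (one-third of the span from the peak).
Taking moments about P: Q_y·17.6 − 2100·11.9 − (½·321·7.2)·6 − 1300·10.7 − 350·15 = 0 → Q_y = 51083.6/17.6 = 2902.48 ≈ 2902 lb.
ΣF_y = 0: P_y + 2902.48 − 2100 − ½·321·7.2 − 1300 − 350 = 0 → P_y = 2003 lb.
ΣF_x = 0: no horizontal applied forces, so P_x = 0.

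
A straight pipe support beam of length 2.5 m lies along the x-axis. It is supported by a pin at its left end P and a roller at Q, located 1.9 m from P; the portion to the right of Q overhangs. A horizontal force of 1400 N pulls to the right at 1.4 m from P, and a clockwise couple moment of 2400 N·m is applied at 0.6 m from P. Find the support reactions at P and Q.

ΣM about P: Q_y·1.9 − 2400 = 0 → Q_y = 2400/1.9 = 1263.16 ≈ 1263 N.
ΣF_y = 0: P_y + 1263.16  = 0 → P_y = -1263 N.
ΣF_x = 0: P_x + 1400 = 0 → P_x = -1400 N.

P_x = -1400 N, P_y = -1263 N, Q_y = 1263 N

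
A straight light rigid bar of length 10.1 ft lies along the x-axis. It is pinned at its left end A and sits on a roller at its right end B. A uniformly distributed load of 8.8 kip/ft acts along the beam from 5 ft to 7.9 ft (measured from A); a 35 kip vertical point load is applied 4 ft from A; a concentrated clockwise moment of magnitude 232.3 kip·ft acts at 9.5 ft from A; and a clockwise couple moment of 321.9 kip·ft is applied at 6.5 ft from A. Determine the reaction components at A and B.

Resultant of the distributed load: 8.8 × 2.9 = 25.52 kip at 6.45 ft from A.
Taking moments about A: B_y·10.1 − (8.8·2.9)·6.45 − 35·4 − 232.3 − 321.9 = 0 → B_y = 858.804/10.1 = 85.0301 ≈ 85.03 kip.
ΣF_y = 0: A_y + 85.0301 − 8.8·2.9 − 35 = 0 → A_y = -24.51 kip.
ΣF_x = 0: no horizontal applied forces, so A_x = 0.

A_x = 0, A_y = -24.51 kip, B_y = 85.03 kip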